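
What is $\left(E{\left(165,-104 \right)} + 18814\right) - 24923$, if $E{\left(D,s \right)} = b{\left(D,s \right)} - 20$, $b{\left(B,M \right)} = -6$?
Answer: $-6135$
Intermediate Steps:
$E{\left(D,s \right)} = -26$ ($E{\left(D,s \right)} = -6 - 20 = -26$)
$\left(E{\left(165,-104 \right)} + 18814\right) - 24923 = \left(-26 + 18814\right) - 24923 = 18788 - 24923 = -6135$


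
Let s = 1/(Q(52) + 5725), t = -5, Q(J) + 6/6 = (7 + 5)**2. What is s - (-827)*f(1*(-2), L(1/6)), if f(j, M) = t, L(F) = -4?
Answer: -24264179/5868 ≈ -4135.0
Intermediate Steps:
Q(J) = 143 (Q(J) = -1 + (7 + 5)**2 = -1 + 12**2 = -1 + 144 = 143)
f(j, M) = -5
s = 1/5868 (s = 1/(143 + 5725) = 1/5868 ≈ 0.00017042)
s - (-827)*f(1*(-2), L(1/6)) = 1/5868 - (-827)*(-5) = 1/5868 - 1*4135 = 1/5868 - 4135 = -24264179/5868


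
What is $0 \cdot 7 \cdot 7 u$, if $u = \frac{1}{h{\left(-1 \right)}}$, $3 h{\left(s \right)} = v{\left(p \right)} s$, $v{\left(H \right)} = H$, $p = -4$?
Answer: $0$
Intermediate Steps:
$h{\left(s \right)} = - \frac{4 s}{3}$ ($h{\left(s \right)} = \frac{\left(-4\right) s}{3} = - \frac{4 s}{3}$)
$u = \frac{3}{4}$ ($u = \frac{1}{\left(- \frac{4}{3}\right) \left(-1\right)} = \frac{1}{\frac{4}{3}} = \frac{3}{4} \approx 0.75$)
$0 \cdot 7 \cdot 7 u = 0 \cdot 7 \cdot 7 \cdot \frac{3}{4} = 0 \cdot 49 \cdot \frac{3}{4} = 0 \cdot \frac{147}{4} = 0$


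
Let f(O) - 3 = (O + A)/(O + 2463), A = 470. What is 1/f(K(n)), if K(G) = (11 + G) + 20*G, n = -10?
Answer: 2264/7063 ≈ 0.32054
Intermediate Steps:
K(G) = 11 + 21*G
f(O) = 3 + (470 + O)/(2463 + O) (f(O) = 3 + (O + 470)/(O + 2463) = 3 + (470 + O)/(2463 + O))
1/f(K(n)) = 1/((7859 + 4*(11 + 21*(-10)))/(2463 + (11 + 21*(-10)))) = 1/((7859 + 4*(11 - 210))/(2463 + (11 - 210))) = 1/((7859 + 4*(-199))/(2463 - 199)) = 1/((7859 - 796)/2264) = 1/((1/2264)*7063) = 1/(7063/2264) = 2264/7063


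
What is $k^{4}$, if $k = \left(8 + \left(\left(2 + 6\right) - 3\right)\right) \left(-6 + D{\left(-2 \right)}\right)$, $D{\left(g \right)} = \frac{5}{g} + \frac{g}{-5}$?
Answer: $\frac{1229457398481}{10000} \approx 1.2295 \cdot 10^{8}$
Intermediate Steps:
$D{\left(g \right)} = \frac{5}{g} - \frac{g}{5}$ ($D{\left(g \right)} = \frac{5}{g} + g \left(- \frac{1}{5}\right) = \frac{5}{g} - \frac{g}{5}$)
$k = - \frac{1053}{10}$ ($k = \left(8 + \left(\left(2 + 6\right) - 3\right)\right) \left(-6 + \left(\frac{5}{-2} - - \frac{2}{5}\right)\right) = \left(8 + \left(8 - 3\right)\right) \left(-6 + \left(5 \left(- \frac{1}{2}\right) + \frac{2}{5}\right)\right) = \left(8 + 5\right) \left(-6 + \left(- \frac{5}{2} + \frac{2}{5}\right)\right) = 13 \left(-6 - \frac{21}{10}\right) = 13 \left(- \frac{81}{10}\right) = - \frac{1053}{10} \approx -105.3$)
$k^{4} = \left(- \frac{1053}{10}\right)^{4} = \frac{1229457398481}{10000}$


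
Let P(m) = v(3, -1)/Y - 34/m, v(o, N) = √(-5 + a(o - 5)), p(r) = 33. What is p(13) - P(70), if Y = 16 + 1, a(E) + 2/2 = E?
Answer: 1172/35 - 2*I*√2/17 ≈ 33.486 - 0.16638*I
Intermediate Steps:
a(E) = -1 + E
v(o, N) = √(-11 + o) (v(o, N) = √(-5 + (-1 + (o - 5))) = √(-5 + (-1 + (-5 + o))) = √(-5 + (-6 + o)) = √(-11 + o))
Y = 17
P(m) = -34/m + 2*I*√2/17 (P(m) = √(-11 + 3)/17 - 34/m = √(-8)*(1/17) - 34/m = (2*I*√2)*(1/17) - 34/m = 2*I*√2/17 - 34/m = -34/m + 2*I*√2/17)
p(13) - P(70) = 33 - (-34/70 + 2*I*√2/17) = 33 - (-34*1/70 + 2*I*√2/17) = 33 - (-17/35 + 2*I*√2/17) = 33 + (17/35 - 2*I*√2/17) = 1172/35 - 2*I*√2/17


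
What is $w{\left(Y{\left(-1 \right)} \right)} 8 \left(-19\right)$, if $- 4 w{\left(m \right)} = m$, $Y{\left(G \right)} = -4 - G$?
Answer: $-114$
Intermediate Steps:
$w{\left(m \right)} = - \frac{m}{4}$
$w{\left(Y{\left(-1 \right)} \right)} 8 \left(-19\right) = - \frac{-4 - -1}{4} \cdot 8 \left(-19\right) = - \frac{-4 + 1}{4} \cdot 8 \left(-19\right) = \left(- \frac{1}{4}\right) \left(-3\right) 8 \left(-19\right) = \frac{3}{4} \cdot 8 \left(-19\right) = 6 \left(-19\right) = -114$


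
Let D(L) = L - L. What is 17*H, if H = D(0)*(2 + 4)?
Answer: 0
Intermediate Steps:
D(L) = 0
H = 0 (H = 0*(2 + 4) = 0*6 = 0)
17*H = 17*0 = 0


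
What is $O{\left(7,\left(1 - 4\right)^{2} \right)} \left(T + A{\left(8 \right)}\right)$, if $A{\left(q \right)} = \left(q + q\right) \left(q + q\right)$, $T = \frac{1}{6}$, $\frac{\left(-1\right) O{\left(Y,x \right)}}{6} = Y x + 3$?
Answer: $-101442$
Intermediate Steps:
$O{\left(Y,x \right)} = -18 - 6 Y x$ ($O{\left(Y,x \right)} = - 6 \left(Y x + 3\right) = - 6 \left(3 + Y x\right) = -18 - 6 Y x$)
$T = \frac{1}{6} \approx 0.16667$
$A{\left(q \right)} = 4 q^{2}$ ($A{\left(q \right)} = 2 q 2 q = 4 q^{2}$)
$O{\left(7,\left(1 - 4\right)^{2} \right)} \left(T + A{\left(8 \right)}\right) = \left(-18 - 42 \left(1 - 4\right)^{2}\right) \left(\frac{1}{6} + 4 \cdot 8^{2}\right) = \left(-18 - 42 \left(-3\right)^{2}\right) \left(\frac{1}{6} + 4 \cdot 64\right) = \left(-18 - 42 \cdot 9\right) \left(\frac{1}{6} + 256\right) = \left(-18 - 378\right) \frac{1537}{6} = \left(-396\right) \frac{1537}{6} = -101442$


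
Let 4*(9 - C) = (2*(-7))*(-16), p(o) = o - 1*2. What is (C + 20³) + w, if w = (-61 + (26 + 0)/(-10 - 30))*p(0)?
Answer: 80763/10 ≈ 8076.3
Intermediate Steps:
p(o) = -2 + o (p(o) = o - 2 = -2 + o)
w = 1233/10 (w = (-61 + (26 + 0)/(-10 - 30))*(-2 + 0) = (-61 + 26/(-40))*(-2) = (-61 + 26*(-1/40))*(-2) = (-61 - 13/20)*(-2) = -1233/20*(-2) = 1233/10 ≈ 123.30)
C = -47 (C = 9 - 2*(-7)*(-16)/4 = 9 - (-7)*(-16)/2 = 9 - ¼*224 = 9 - 56 = -47)
(C + 20³) + w = (-47 + 20³) + 1233/10 = (-47 + 8000) + 1233/10 = 7953 + 1233/10 = 80763/10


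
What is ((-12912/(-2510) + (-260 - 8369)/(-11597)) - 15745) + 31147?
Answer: 224250027097/14554235 ≈ 15408.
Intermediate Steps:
((-12912/(-2510) + (-260 - 8369)/(-11597)) - 15745) + 31147 = ((-12912*(-1/2510) - 8629*(-1/11597)) - 15745) + 31147 = ((6456/1255 + 8629/11597) - 15745) + 31147 = (85699627/14554235 - 15745) + 31147 = -229070730448/14554235 + 31147 = 224250027097/14554235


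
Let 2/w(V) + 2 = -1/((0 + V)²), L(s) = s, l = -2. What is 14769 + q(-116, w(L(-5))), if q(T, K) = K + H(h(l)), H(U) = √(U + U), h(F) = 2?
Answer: 753271/51 ≈ 14770.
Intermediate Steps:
w(V) = 2/(-2 - 1/V²) (w(V) = 2/(-2 - 1/((0 + V)²)) = 2/(-2 - 1/(V²)) = 2/(-2 - 1/V²))
H(U) = √2*√U (H(U) = √(2*U) = √2*√U)
q(T, K) = 2 + K (q(T, K) = K + √2*√2 = K + 2 = 2 + K)
14769 + q(-116, w(L(-5))) = 14769 + (2 - 2*(-5)²/(1 + 2*(-5)²)) = 14769 + (2 - 2*25/(1 + 2*25)) = 14769 + (2 - 2*25/(1 + 50)) = 14769 + (2 - 2*25/51) = 14769 + (2 - 2*25*1/51) = 14769 + (2 - 50/51) = 14769 + 52/51 = 753271/51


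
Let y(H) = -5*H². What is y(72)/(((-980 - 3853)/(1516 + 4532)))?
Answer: 5806080/179 ≈ 32436.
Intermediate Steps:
y(72)/(((-980 - 3853)/(1516 + 4532))) = (-5*72²)/(((-980 - 3853)/(1516 + 4532))) = (-5*5184)/((-4833/6048)) = -25920/((-4833*1/6048)) = -25920/(-179/224) = -25920*(-224/179) = 5806080/179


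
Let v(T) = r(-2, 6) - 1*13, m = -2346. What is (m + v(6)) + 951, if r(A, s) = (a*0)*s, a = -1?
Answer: -1408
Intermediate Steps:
r(A, s) = 0 (r(A, s) = (-1*0)*s = 0*s = 0)
v(T) = -13 (v(T) = 0 - 1*13 = 0 - 13 = -13)
(m + v(6)) + 951 = (-2346 - 13) + 951 = -2359 + 951 = -1408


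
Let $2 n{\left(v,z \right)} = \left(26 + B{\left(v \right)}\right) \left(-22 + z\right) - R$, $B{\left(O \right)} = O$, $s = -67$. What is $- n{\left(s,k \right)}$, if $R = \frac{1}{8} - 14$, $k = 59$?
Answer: $\frac{12025}{16} \approx 751.56$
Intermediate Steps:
$R = - \frac{111}{8}$ ($R = \frac{1}{8} - 14 = - \frac{111}{8} \approx -13.875$)
$n{\left(v,z \right)} = \frac{111}{16} + \frac{\left(-22 + z\right) \left(26 + v\right)}{2}$ ($n{\left(v,z \right)} = \frac{\left(26 + v\right) \left(-22 + z\right) - - \frac{111}{8}}{2} = \frac{\left(-22 + z\right) \left(26 + v\right) + \frac{111}{8}}{2} = \frac{\frac{111}{8} + \left(-22 + z\right) \left(26 + v\right)}{2} = \frac{111}{16} + \frac{\left(-22 + z\right) \left(26 + v\right)}{2}$)
$- n{\left(s,k \right)} = - (- \frac{4465}{16} - -737 + 13 \cdot 59 + \frac{1}{2} \left(-67\right) 59) = - (- \frac{4465}{16} + 737 + 767 - \frac{3953}{2}) = \left(-1\right) \left(- \frac{12025}{16}\right) = \frac{12025}{16}$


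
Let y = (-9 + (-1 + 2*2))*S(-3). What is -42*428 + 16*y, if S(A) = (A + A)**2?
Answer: -21432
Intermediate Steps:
S(A) = 4*A**2 (S(A) = (2*A)**2 = 4*A**2)
y = -216 (y = (-9 + (-1 + 2*2))*(4*(-3)**2) = (-9 + (-1 + 4))*(4*9) = (-9 + 3)*36 = -6*36 = -216)
-42*428 + 16*y = -42*428 + 16*(-216) = -17976 - 3456 = -21432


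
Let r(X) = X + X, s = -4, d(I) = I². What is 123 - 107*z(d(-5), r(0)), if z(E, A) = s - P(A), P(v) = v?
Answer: 551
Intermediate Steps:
r(X) = 2*X
z(E, A) = -4 - A
123 - 107*z(d(-5), r(0)) = 123 - 107*(-4 - 2*0) = 123 - 107*(-4 - 1*0) = 123 - 107*(-4 + 0) = 123 - 107*(-4) = 123 + 428 = 551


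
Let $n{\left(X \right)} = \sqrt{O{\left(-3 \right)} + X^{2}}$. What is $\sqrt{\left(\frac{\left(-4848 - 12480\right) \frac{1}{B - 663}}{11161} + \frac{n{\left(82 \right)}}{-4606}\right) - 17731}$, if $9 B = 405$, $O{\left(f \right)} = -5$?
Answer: $\frac{\sqrt{-10145316991976756429420 - 124224860945566 \sqrt{6719}}}{756425614} \approx 133.16 i$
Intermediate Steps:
$B = 45$ ($B = \frac{1}{9} \cdot 405 = 45$)
$n{\left(X \right)} = \sqrt{-5 + X^{2}}$
$\sqrt{\left(\frac{\left(-4848 - 12480\right) \frac{1}{B - 663}}{11161} + \frac{n{\left(82 \right)}}{-4606}\right) - 17731} = \sqrt{\left(\frac{\left(-4848 - 12480\right) \frac{1}{45 - 663}}{11161} + \frac{\sqrt{-5 + 82^{2}}}{-4606}\right) - 17731} = \sqrt{\left(- \frac{17328}{-618} \cdot \frac{1}{11161} + \sqrt{-5 + 6724} \left(- \frac{1}{4606}\right)\right) - 17731} = \sqrt{\left(\left(-17328\right) \left(- \frac{1}{618}\right) \frac{1}{11161} + \sqrt{6719} \left(- \frac{1}{4606}\right)\right) - 17731} = \sqrt{\left(\frac{2888}{103} \cdot \frac{1}{11161} - \frac{\sqrt{6719}}{4606}\right) - 17731} = \sqrt{\left(\frac{2888}{1149583} - \frac{\sqrt{6719}}{4606}\right) - 17731} = \sqrt{- \frac{20383253285}{1149583} - \frac{\sqrt{6719}}{4606}}$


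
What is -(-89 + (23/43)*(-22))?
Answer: 4333/43 ≈ 100.77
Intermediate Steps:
-(-89 + (23/43)*(-22)) = -(-89 - 506/43) = -1*(-4333/43) = 4333/43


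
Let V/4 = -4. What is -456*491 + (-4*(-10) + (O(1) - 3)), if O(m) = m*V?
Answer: -223875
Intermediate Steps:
V = -16 (V = 4*(-4) = -16)
O(m) = -16*m (O(m) = m*(-16) = -16*m)
-456*491 + (-4*(-10) + (O(1) - 3)) = -456*491 + (-4*(-10) + (-16*1 - 3)) = -223896 + (40 + (-16 - 3)) = -223896 + (40 - 19) = -223896 + 21 = -223875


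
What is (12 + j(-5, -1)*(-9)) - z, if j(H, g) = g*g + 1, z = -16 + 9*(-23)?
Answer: 217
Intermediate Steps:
z = -223 (z = -16 - 207 = -223)
j(H, g) = 1 + g² (j(H, g) = g² + 1 = 1 + g²)
(12 + j(-5, -1)*(-9)) - z = (12 + (1 + (-1)²)*(-9)) - 1*(-223) = (12 + (1 + 1)*(-9)) + 223 = (12 + 2*(-9)) + 223 = (12 - 18) + 223 = -6 + 223 = 217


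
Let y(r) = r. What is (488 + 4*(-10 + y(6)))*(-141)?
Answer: -66552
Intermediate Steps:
(488 + 4*(-10 + y(6)))*(-141) = (488 + 4*(-10 + 6))*(-141) = (488 + 4*(-4))*(-141) = (488 - 16)*(-141) = 472*(-141) = -66552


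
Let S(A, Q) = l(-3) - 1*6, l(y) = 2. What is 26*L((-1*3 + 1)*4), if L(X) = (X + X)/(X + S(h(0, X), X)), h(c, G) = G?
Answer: 104/3 ≈ 34.667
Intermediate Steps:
S(A, Q) = -4 (S(A, Q) = 2 - 1*6 = 2 - 6 = -4)
L(X) = 2*X/(-4 + X) (L(X) = (X + X)/(X - 4) = (2*X)/(-4 + X) = 2*X/(-4 + X))
26*L((-1*3 + 1)*4) = 26*(2*((-1*3 + 1)*4)/(-4 + (-1*3 + 1)*4)) = 26*(2*((-3 + 1)*4)/(-4 + (-3 + 1)*4)) = 26*(2*(-2*4)/(-4 - 2*4)) = 26*(2*(-8)/(-4 - 8)) = 26*(2*(-8)/(-12)) = 26*(2*(-8)*(-1/12)) = 26*(4/3) = 104/3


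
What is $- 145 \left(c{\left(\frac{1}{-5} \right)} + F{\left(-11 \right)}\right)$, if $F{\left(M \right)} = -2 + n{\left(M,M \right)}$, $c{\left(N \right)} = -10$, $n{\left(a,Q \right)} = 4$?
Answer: $1160$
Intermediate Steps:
$F{\left(M \right)} = 2$ ($F{\left(M \right)} = -2 + 4 = 2$)
$- 145 \left(c{\left(\frac{1}{-5} \right)} + F{\left(-11 \right)}\right) = - 145 \left(-10 + 2\right) = \left(-145\right) \left(-8\right) = 1160$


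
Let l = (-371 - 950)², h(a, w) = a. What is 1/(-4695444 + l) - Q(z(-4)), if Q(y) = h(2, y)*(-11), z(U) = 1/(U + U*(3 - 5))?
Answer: 64908865/2950403 ≈ 22.000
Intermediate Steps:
z(U) = -1/U (z(U) = 1/(U + U*(-2)) = 1/(U - 2*U) = 1/(-U) = -1/U)
l = 1745041 (l = (-1321)² = 1745041)
Q(y) = -22 (Q(y) = 2*(-11) = -22)
1/(-4695444 + l) - Q(z(-4)) = 1/(-4695444 + 1745041) - 1*(-22) = 1/(-2950403) + 22 = -1/2950403 + 22 = 64908865/2950403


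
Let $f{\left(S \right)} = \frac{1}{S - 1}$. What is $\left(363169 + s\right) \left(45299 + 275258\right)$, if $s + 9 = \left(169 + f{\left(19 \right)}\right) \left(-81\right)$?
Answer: $\frac{224047865681}{2} \approx 1.1202 \cdot 10^{11}$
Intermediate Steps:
$f{\left(S \right)} = \frac{1}{-1 + S}$
$s = - \frac{27405}{2}$ ($s = -9 + \left(169 + \frac{1}{-1 + 19}\right) \left(-81\right) = -9 + \left(169 + \frac{1}{18}\right) \left(-81\right) = -9 + \frac{3043}{18} \left(-81\right) = -9 - \frac{27387}{2} = - \frac{27405}{2} \approx -13703.0$)
$\left(363169 + s\right) \left(45299 + 275258\right) = \left(363169 - \frac{27405}{2}\right) \left(45299 + 275258\right) = \frac{698933}{2} \cdot 320557 = \frac{224047865681}{2}$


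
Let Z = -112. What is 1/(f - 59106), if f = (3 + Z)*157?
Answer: -1/76219 ≈ -1.3120e-5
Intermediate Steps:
f = -17113 (f = (3 - 112)*157 = -109*157 = -17113)
1/(f - 59106) = 1/(-17113 - 59106) = 1/(-76219) = -1/76219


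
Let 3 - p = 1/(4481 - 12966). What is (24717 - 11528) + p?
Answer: 111934121/8485 ≈ 13192.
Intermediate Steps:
p = 25456/8485 (p = 3 - 1/(4481 - 12966) = 3 - 1/(-8485) = 3 - 1*(-1/8485) = 3 + 1/8485 = 25456/8485 ≈ 3.0001)
(24717 - 11528) + p = (24717 - 11528) + 25456/8485 = 13189 + 25456/8485 = 111934121/8485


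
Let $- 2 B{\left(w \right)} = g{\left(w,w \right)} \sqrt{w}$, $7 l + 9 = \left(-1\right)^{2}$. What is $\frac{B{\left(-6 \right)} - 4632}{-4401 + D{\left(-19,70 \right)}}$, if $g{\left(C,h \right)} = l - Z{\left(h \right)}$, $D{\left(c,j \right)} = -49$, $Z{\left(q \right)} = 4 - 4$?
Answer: $\frac{2316}{2225} - \frac{2 i \sqrt{6}}{15575} \approx 1.0409 - 0.00031454 i$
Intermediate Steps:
$Z{\left(q \right)} = 0$ ($Z{\left(q \right)} = 4 - 4 = 0$)
$l = - \frac{8}{7}$ ($l = - \frac{9}{7} + \frac{\left(-1\right)^{2}}{7} = - \frac{9}{7} + \frac{1}{7} \cdot 1 = - \frac{9}{7} + \frac{1}{7} = - \frac{8}{7} \approx -1.1429$)
$g{\left(C,h \right)} = - \frac{8}{7}$ ($g{\left(C,h \right)} = - \frac{8}{7} - 0 = - \frac{8}{7} + 0 = - \frac{8}{7}$)
$B{\left(w \right)} = \frac{4 \sqrt{w}}{7}$ ($B{\left(w \right)} = - \frac{\left(- \frac{8}{7}\right) \sqrt{w}}{2} = \frac{4 \sqrt{w}}{7}$)
$\frac{B{\left(-6 \right)} - 4632}{-4401 + D{\left(-19,70 \right)}} = \frac{\frac{4 \sqrt{-6}}{7} - 4632}{-4401 - 49} = \frac{\frac{4 i \sqrt{6}}{7} - 4632}{-4450} = \left(\frac{4 i \sqrt{6}}{7} - 4632\right) \left(- \frac{1}{4450}\right) = \left(-4632 + \frac{4 i \sqrt{6}}{7}\right) \left(- \frac{1}{4450}\right) = \frac{2316}{2225} - \frac{2 i \sqrt{6}}{15575}$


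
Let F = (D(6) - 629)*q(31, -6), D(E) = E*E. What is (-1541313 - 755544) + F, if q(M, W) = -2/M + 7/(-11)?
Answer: -783086510/341 ≈ -2.2964e+6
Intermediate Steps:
q(M, W) = -7/11 - 2/M (q(M, W) = -2/M + 7*(-1/11) = -2/M - 7/11 = -7/11 - 2/M)
D(E) = E²
F = 141727/341 (F = (6² - 629)*(-7/11 - 2/31) = (36 - 629)*(-7/11 - 2*1/31) = -593*(-7/11 - 2/31) = -593*(-239/341) = 141727/341 ≈ 415.62)
(-1541313 - 755544) + F = (-1541313 - 755544) + 141727/341 = -2296857 + 141727/341 = -783086510/341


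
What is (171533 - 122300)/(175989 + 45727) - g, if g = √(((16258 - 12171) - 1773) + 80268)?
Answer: 49233/221716 - √82582 ≈ -287.15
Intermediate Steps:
g = √82582 (g = √((4087 - 1773) + 80268) = √(2314 + 80268) = √82582 ≈ 287.37)
(171533 - 122300)/(175989 + 45727) - g = (171533 - 122300)/(175989 + 45727) - √82582 = 49233/221716 - √82582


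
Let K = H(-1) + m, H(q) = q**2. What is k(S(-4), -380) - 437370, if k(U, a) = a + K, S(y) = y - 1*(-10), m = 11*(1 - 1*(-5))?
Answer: -437683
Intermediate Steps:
m = 66 (m = 11*(1 + 5) = 11*6 = 66)
K = 67 (K = (-1)**2 + 66 = 1 + 66 = 67)
S(y) = 10 + y (S(y) = y + 10 = 10 + y)
k(U, a) = 67 + a (k(U, a) = a + 67 = 67 + a)
k(S(-4), -380) - 437370 = (67 - 380) - 437370 = -313 - 437370 = -437683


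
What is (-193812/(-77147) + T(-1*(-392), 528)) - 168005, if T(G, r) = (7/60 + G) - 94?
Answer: -776273346991/4628820 ≈ -1.6770e+5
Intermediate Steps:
T(G, r) = -5633/60 + G (T(G, r) = (7*(1/60) + G) - 94 = (7/60 + G) - 94 = -5633/60 + G)
(-193812/(-77147) + T(-1*(-392), 528)) - 168005 = (-193812/(-77147) + (-5633/60 - 1*(-392))) - 168005 = (-193812*(-1/77147) + (-5633/60 + 392)) - 168005 = (193812/77147 + 17887/60) - 168005 = 1391557109/4628820 - 168005 = -776273346991/4628820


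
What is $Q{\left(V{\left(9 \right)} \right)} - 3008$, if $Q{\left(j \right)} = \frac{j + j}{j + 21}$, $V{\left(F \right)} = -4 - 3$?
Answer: $-3009$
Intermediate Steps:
$V{\left(F \right)} = -7$
$Q{\left(j \right)} = \frac{2 j}{21 + j}$
$Q{\left(V{\left(9 \right)} \right)} - 3008 = 2 \left(-7\right) \frac{1}{21 - 7} - 3008 = 2 \left(-7\right) \frac{1}{14} - 3008 = -1 - 3008 = -3009$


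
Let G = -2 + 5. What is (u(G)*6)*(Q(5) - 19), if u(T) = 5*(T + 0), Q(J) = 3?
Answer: -1440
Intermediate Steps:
G = 3
u(T) = 5*T
(u(G)*6)*(Q(5) - 19) = ((5*3)*6)*(3 - 19) = (15*6)*(-16) = 90*(-16) = -1440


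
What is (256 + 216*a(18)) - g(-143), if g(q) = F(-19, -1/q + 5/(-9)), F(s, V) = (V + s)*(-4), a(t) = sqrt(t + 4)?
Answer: 228836/1287 + 216*sqrt(22) ≈ 1190.9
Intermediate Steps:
a(t) = sqrt(4 + t)
F(s, V) = -4*V - 4*s
g(q) = 704/9 + 4/q (g(q) = -4*(-1/q + 5/(-9)) - 4*(-19) = -4*(-1/q + 5*(-1/9)) + 76 = -4*(-1/q - 5/9) + 76 = -4*(-5/9 - 1/q) + 76 = (20/9 + 4/q) + 76 = 704/9 + 4/q)
(256 + 216*a(18)) - g(-143) = (256 + 216*sqrt(4 + 18)) - (704/9 + 4/(-143)) = (256 + 216*sqrt(22)) - (704/9 + 4*(-1/143)) = (256 + 216*sqrt(22)) - (704/9 - 4/143) = (256 + 216*sqrt(22)) - 1*100636/1287 = (256 + 216*sqrt(22)) - 100636/1287 = 228836/1287 + 216*sqrt(22)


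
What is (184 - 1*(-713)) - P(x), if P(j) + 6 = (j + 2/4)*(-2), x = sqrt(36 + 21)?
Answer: 904 + 2*sqrt(57) ≈ 919.10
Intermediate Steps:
x = sqrt(57) ≈ 7.5498
P(j) = -7 - 2*j (P(j) = -6 + (j + 2/4)*(-2) = -6 + (j + 2*(1/4))*(-2) = -6 + (j + 1/2)*(-2) = -6 + (1/2 + j)*(-2) = -6 + (-1 - 2*j) = -7 - 2*j)
(184 - 1*(-713)) - P(x) = (184 - 1*(-713)) - (-7 - 2*sqrt(57)) = (184 + 713) + (7 + 2*sqrt(57)) = 897 + (7 + 2*sqrt(57)) = 904 + 2*sqrt(57)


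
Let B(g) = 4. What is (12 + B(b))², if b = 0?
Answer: 256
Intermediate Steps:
(12 + B(b))² = (12 + 4)² = 16² = 256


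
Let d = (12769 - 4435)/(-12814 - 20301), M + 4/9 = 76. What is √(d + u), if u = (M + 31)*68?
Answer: √71509205685010/99345 ≈ 85.121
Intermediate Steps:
M = 680/9 (M = -4/9 + 76 = 680/9 ≈ 75.556)
d = -8334/33115 (d = 8334/(-33115) = 8334*(-1/33115) = -8334/33115 ≈ -0.25167)
u = 65212/9 (u = (680/9 + 31)*68 = (959/9)*68 = 65212/9 ≈ 7245.8)
√(d + u) = √(-8334/33115 + 65212/9) = √(2159420374/298035) = √71509205685010/99345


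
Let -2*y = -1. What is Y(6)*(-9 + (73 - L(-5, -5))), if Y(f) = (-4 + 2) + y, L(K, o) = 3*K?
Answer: -237/2 ≈ -118.50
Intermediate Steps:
y = ½ (y = -½*(-1) = ½ ≈ 0.50000)
Y(f) = -3/2 (Y(f) = (-4 + 2) + ½ = -2 + ½ = -3/2)
Y(6)*(-9 + (73 - L(-5, -5))) = -3*(-9 + (73 - 3*(-5)))/2 = -3*(-9 + (73 - 1*(-15)))/2 = -3*(-9 + (73 + 15))/2 = -3*(-9 + 88)/2 = -3/2*79 = -237/2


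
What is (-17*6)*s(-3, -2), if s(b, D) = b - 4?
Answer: 714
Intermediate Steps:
s(b, D) = -4 + b
(-17*6)*s(-3, -2) = (-17*6)*(-4 - 3) = -102*(-7) = 714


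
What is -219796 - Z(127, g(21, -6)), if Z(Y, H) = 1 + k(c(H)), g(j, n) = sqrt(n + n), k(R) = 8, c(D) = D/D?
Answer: -219805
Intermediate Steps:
c(D) = 1
g(j, n) = sqrt(2)*sqrt(n) (g(j, n) = sqrt(2*n) = sqrt(2)*sqrt(n))
Z(Y, H) = 9 (Z(Y, H) = 1 + 8 = 9)
-219796 - Z(127, g(21, -6)) = -219796 - 1*9 = -219796 - 9 = -219805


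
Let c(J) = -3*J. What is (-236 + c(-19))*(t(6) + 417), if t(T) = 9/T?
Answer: -149823/2 ≈ -74912.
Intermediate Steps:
(-236 + c(-19))*(t(6) + 417) = (-236 - 3*(-19))*(9/6 + 417) = (-236 + 57)*(9*(⅙) + 417) = -179*(3/2 + 417) = -179*837/2 = -149823/2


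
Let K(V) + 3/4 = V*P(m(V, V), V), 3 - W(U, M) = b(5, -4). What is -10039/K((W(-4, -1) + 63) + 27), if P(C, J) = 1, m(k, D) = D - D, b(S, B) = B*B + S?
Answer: -40156/285 ≈ -140.90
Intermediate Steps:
b(S, B) = S + B**2 (b(S, B) = B**2 + S = S + B**2)
m(k, D) = 0
W(U, M) = -18 (W(U, M) = 3 - (5 + (-4)**2) = 3 - (5 + 16) = 3 - 1*21 = 3 - 21 = -18)
K(V) = -3/4 + V (K(V) = -3/4 + V*1 = -3/4 + V)
-10039/K((W(-4, -1) + 63) + 27) = -10039/(-3/4 + ((-18 + 63) + 27)) = -10039/(-3/4 + (45 + 27)) = -10039/(-3/4 + 72) = -10039/285/4 = -10039*4/285 = -40156/285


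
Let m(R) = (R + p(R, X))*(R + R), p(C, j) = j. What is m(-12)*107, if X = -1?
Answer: 33384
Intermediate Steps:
m(R) = 2*R*(-1 + R) (m(R) = (R - 1)*(R + R) = (-1 + R)*(2*R) = 2*R*(-1 + R))
m(-12)*107 = (2*(-12)*(-1 - 12))*107 = (2*(-12)*(-13))*107 = 312*107 = 33384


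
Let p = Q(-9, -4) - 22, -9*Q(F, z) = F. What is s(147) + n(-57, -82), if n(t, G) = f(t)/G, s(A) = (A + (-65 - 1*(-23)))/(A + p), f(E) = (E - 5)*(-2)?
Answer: -167/246 ≈ -0.67886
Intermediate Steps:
Q(F, z) = -F/9
p = -21 (p = -⅑*(-9) - 22 = 1 - 22 = -21)
f(E) = 10 - 2*E (f(E) = (-5 + E)*(-2) = 10 - 2*E)
s(A) = (-42 + A)/(-21 + A) (s(A) = (A + (-65 - 1*(-23)))/(A - 21) = (A + (-65 + 23))/(-21 + A) = (A - 42)/(-21 + A) = (-42 + A)/(-21 + A))
n(t, G) = (10 - 2*t)/G
s(147) + n(-57, -82) = (-42 + 147)/(-21 + 147) + 2*(5 - 1*(-57))/(-82) = 105/126 + 2*(-1/82)*(5 + 57) = (1/126)*105 + 2*(-1/82)*62 = ⅚ - 62/41 = -167/246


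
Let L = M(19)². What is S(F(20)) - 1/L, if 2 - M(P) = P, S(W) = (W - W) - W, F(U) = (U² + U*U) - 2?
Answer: -230623/289 ≈ -798.00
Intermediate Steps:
F(U) = -2 + 2*U² (F(U) = (U² + U²) - 2 = 2*U² - 2 = -2 + 2*U²)
S(W) = -W (S(W) = 0 - W = -W)
M(P) = 2 - P
L = 289 (L = (2 - 1*19)² = (2 - 19)² = (-17)² = 289)
S(F(20)) - 1/L = -(-2 + 2*20²) - 1/289 = -(-2 + 2*400) - 1*1/289 = -(-2 + 800) - 1/289 = -1*798 - 1/289 = -798 - 1/289 = -230623/289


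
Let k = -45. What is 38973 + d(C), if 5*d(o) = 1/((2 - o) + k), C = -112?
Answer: 13445686/345 ≈ 38973.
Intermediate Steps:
d(o) = 1/(5*(-43 - o)) (d(o) = 1/(5*((2 - o) - 45)) = 1/(5*(-43 - o)))
38973 + d(C) = 38973 - 1/(215 + 5*(-112)) = 38973 - 1/(215 - 560) = 38973 - 1/(-345) = 38973 - 1*(-1/345) = 38973 + 1/345 = 13445686/345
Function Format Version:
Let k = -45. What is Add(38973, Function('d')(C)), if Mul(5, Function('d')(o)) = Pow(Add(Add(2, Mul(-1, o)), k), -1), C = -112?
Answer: Rational(13445686, 345) ≈ 38973.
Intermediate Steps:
Function('d')(o) = Mul(Rational(1, 5), Pow(Add(-43, Mul(-1, o)), -1)) (Function('d')(o) = Mul(Rational(1, 5), Pow(Add(Add(2, Mul(-1, o)), -45), -1)) = Mul(Rational(1, 5), Pow(Add(-43, Mul(-1, o)), -1)))
Add(38973, Function('d')(C)) = Add(38973, Mul(-1, Pow(Add(215, Mul(5, -112)), -1))) = Add(38973, Mul(-1, Pow(Add(215, -560), -1))) = Add(38973, Mul(-1, Pow(-345, -1))) = Add(38973, Mul(-1, Rational(-1, 345))) = Add(38973, Rational(1, 345)) = Rational(13445686, 345)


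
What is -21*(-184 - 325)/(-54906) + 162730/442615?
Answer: 280249443/1620147946 ≈ 0.17298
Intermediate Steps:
-21*(-184 - 325)/(-54906) + 162730/442615 = -21*(-509)*(-1/54906) + 162730*(1/442615) = 10689*(-1/54906) + 32546/88523 = -3563/18302 + 32546/88523 = 280249443/1620147946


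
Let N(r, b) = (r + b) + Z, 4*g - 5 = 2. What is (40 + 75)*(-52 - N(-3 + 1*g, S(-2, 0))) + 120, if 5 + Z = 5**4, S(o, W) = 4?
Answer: -309905/4 ≈ -77476.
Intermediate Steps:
Z = 620 (Z = -5 + 5**4 = -5 + 625 = 620)
g = 7/4 (g = 5/4 + (1/4)*2 = 5/4 + 1/2 = 7/4 ≈ 1.7500)
N(r, b) = 620 + b + r (N(r, b) = (r + b) + 620 = (b + r) + 620 = 620 + b + r)
(40 + 75)*(-52 - N(-3 + 1*g, S(-2, 0))) + 120 = (40 + 75)*(-52 - (620 + 4 + (-3 + 1*(7/4)))) + 120 = 115*(-52 - (620 + 4 + (-3 + 7/4))) + 120 = 115*(-52 - (620 + 4 - 5/4)) + 120 = 115*(-52 - 1*2491/4) + 120 = 115*(-52 - 2491/4) + 120 = 115*(-2699/4) + 120 = -310385/4 + 120 = -309905/4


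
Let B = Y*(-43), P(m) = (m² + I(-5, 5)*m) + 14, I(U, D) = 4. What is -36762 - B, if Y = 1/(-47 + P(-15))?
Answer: -4852541/132 ≈ -36762.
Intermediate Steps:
P(m) = 14 + m² + 4*m (P(m) = (m² + 4*m) + 14 = 14 + m² + 4*m)
Y = 1/132 (Y = 1/(-47 + (14 + (-15)² + 4*(-15))) = 1/(-47 + (14 + 225 - 60)) = 1/(-47 + 179) = 1/132 ≈ 0.0075758)
B = -43/132 (B = (1/132)*(-43) = -43/132 ≈ -0.32576)
-36762 - B = -36762 - 1*(-43/132) = -36762 + 43/132 = -4852541/132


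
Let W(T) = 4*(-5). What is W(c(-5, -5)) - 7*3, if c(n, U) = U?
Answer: -41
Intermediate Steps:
W(T) = -20
W(c(-5, -5)) - 7*3 = -20 - 7*3 = -20 - 21 = -41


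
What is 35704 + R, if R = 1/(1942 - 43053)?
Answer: 1467827143/41111 ≈ 35704.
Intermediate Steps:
R = -1/41111 (R = 1/(-41111) = -1/41111 ≈ -2.4324e-5)
35704 + R = 35704 - 1/41111 = 1467827143/41111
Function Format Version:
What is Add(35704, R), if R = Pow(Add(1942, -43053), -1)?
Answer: Rational(1467827143, 41111) ≈ 35704.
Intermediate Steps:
R = Rational(-1, 41111) (R = Pow(-41111, -1) = Rational(-1, 41111) ≈ -2.4324e-5)
Add(35704, R) = Add(35704, Rational(-1, 41111)) = Rational(1467827143, 41111)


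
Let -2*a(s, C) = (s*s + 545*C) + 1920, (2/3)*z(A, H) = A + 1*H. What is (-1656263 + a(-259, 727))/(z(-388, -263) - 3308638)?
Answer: 3777742/6619229 ≈ 0.57072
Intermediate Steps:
z(A, H) = 3*A/2 + 3*H/2 (z(A, H) = 3*(A + 1*H)/2 = 3*(A + H)/2 = 3*A/2 + 3*H/2)
a(s, C) = -960 - 545*C/2 - s²/2 (a(s, C) = -((s*s + 545*C) + 1920)/2 = -((s² + 545*C) + 1920)/2 = -(1920 + s² + 545*C)/2 = -960 - 545*C/2 - s²/2)
(-1656263 + a(-259, 727))/(z(-388, -263) - 3308638) = (-1656263 + (-960 - 545/2*727 - ½*(-259)²))/(((3/2)*(-388) + (3/2)*(-263)) - 3308638) = (-1656263 + (-960 - 396215/2 - ½*67081))/((-582 - 789/2) - 3308638) = (-1656263 + (-960 - 396215/2 - 67081/2))/(-1953/2 - 3308638) = (-1656263 - 232608)/(-6619229/2) = -1888871*(-2/6619229) = 3777742/6619229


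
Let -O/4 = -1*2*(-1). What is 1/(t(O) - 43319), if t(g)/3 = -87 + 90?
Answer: -1/43310 ≈ -2.3089e-5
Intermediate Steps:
O = -8 (O = -4*(-1*2)*(-1) = -(-8)*(-1) = -4*2 = -8)
t(g) = 9 (t(g) = 3*(-87 + 90) = 3*3 = 9)
1/(t(O) - 43319) = 1/(9 - 43319) = 1/(-43310) = -1/43310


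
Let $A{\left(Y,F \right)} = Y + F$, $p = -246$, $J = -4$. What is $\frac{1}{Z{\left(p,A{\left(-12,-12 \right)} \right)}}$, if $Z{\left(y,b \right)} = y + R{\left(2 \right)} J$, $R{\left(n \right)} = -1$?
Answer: $- \frac{1}{242} \approx -0.0041322$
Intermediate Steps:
$A{\left(Y,F \right)} = F + Y$
$Z{\left(y,b \right)} = 4 + y$ ($Z{\left(y,b \right)} = y - -4 = y + 4 = 4 + y$)
$\frac{1}{Z{\left(p,A{\left(-12,-12 \right)} \right)}} = \frac{1}{4 - 246} = \frac{1}{-242} = - \frac{1}{242}$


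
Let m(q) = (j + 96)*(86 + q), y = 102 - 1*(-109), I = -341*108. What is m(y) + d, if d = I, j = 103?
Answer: 22275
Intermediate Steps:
I = -36828
d = -36828
y = 211 (y = 102 + 109 = 211)
m(q) = 17114 + 199*q (m(q) = (103 + 96)*(86 + q) = 199*(86 + q) = 17114 + 199*q)
m(y) + d = (17114 + 199*211) - 36828 = (17114 + 41989) - 36828 = 59103 - 36828 = 22275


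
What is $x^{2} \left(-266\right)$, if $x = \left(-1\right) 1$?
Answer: $-266$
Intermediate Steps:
$x = -1$
$x^{2} \left(-266\right) = \left(-1\right)^{2} \left(-266\right) = 1 \left(-266\right) = -266$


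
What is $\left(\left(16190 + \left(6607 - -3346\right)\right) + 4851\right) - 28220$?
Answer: $2774$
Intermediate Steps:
$\left(\left(16190 + \left(6607 - -3346\right)\right) + 4851\right) - 28220 = \left(\left(16190 + \left(6607 + 3346\right)\right) + 4851\right) - 28220 = \left(\left(16190 + 9953\right) + 4851\right) - 28220 = \left(26143 + 4851\right) - 28220 = 30994 - 28220 = 2774$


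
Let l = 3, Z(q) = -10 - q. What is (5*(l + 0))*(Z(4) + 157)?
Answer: 2145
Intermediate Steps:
(5*(l + 0))*(Z(4) + 157) = (5*(3 + 0))*((-10 - 1*4) + 157) = (5*3)*((-10 - 4) + 157) = 15*(-14 + 157) = 15*143 = 2145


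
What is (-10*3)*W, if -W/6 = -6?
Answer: -1080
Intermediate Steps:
W = 36 (W = -6*(-6) = 36)
(-10*3)*W = -10*3*36 = -30*36 = -1080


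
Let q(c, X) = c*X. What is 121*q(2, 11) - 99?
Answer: 2563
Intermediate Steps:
q(c, X) = X*c
121*q(2, 11) - 99 = 121*(11*2) - 99 = 121*22 - 99 = 2662 - 99 = 2563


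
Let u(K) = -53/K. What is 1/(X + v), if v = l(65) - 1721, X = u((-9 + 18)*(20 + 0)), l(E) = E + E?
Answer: -180/286433 ≈ -0.00062842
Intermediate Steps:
l(E) = 2*E
X = -53/180 (X = -53*1/((-9 + 18)*(20 + 0)) = -53/(9*20) = -53/180 ≈ -0.29444)
v = -1591 (v = 2*65 - 1721 = 130 - 1721 = -1591)
1/(X + v) = 1/(-53/180 - 1591) = 1/(-286433/180) = -180/286433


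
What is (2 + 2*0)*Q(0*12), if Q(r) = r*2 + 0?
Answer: 0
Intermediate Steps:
Q(r) = 2*r (Q(r) = 2*r + 0 = 2*r)
(2 + 2*0)*Q(0*12) = (2 + 2*0)*(2*(0*12)) = (2 + 0)*(2*0) = 2*0 = 0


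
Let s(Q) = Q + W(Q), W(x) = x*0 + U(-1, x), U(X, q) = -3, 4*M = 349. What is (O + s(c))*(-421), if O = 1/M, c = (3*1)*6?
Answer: -2205619/349 ≈ -6319.8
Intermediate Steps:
M = 349/4 (M = (¼)*349 = 349/4 ≈ 87.250)
c = 18 (c = 3*6 = 18)
W(x) = -3 (W(x) = x*0 - 3 = 0 - 3 = -3)
s(Q) = -3 + Q (s(Q) = Q - 3 = -3 + Q)
O = 4/349 (O = 1/(349/4) = 4/349 ≈ 0.011461)
(O + s(c))*(-421) = (4/349 + (-3 + 18))*(-421) = (4/349 + 15)*(-421) = (5239/349)*(-421) = -2205619/349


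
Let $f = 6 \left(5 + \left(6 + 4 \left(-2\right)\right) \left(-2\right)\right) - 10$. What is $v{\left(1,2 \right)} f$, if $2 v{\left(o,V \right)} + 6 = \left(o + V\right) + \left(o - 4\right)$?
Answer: $-132$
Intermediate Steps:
$v{\left(o,V \right)} = -5 + o + \frac{V}{2}$ ($v{\left(o,V \right)} = -3 + \frac{\left(o + V\right) + \left(o - 4\right)}{2} = -3 + \frac{\left(V + o\right) + \left(o - 4\right)}{2} = -3 + \frac{\left(V + o\right) + \left(-4 + o\right)}{2} = -3 + \frac{-4 + V + 2 o}{2} = -3 + \left(-2 + o + \frac{V}{2}\right) = -5 + o + \frac{V}{2}$)
$f = 44$ ($f = 6 \left(5 + \left(6 - 8\right) \left(-2\right)\right) - 10 = 6 \left(5 - -4\right) - 10 = 6 \left(5 + 4\right) - 10 = 6 \cdot 9 - 10 = 54 - 10 = 44$)
$v{\left(1,2 \right)} f = \left(-5 + 1 + \frac{1}{2} \cdot 2\right) 44 = \left(-5 + 1 + 1\right) 44 = \left(-3\right) 44 = -132$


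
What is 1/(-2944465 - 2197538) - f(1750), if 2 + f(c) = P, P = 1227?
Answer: -6298953676/5142003 ≈ -1225.0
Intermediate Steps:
f(c) = 1225 (f(c) = -2 + 1227 = 1225)
1/(-2944465 - 2197538) - f(1750) = 1/(-2944465 - 2197538) - 1*1225 = 1/(-5142003) - 1225 = -1/5142003 - 1225 = -6298953676/5142003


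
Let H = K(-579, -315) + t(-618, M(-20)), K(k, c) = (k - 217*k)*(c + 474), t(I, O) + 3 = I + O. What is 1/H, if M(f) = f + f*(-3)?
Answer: 1/19884595 ≈ 5.0290e-8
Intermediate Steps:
M(f) = -2*f (M(f) = f - 3*f = -2*f)
t(I, O) = -3 + I + O (t(I, O) = -3 + (I + O) = -3 + I + O)
K(k, c) = -216*k*(474 + c) (K(k, c) = (-216*k)*(474 + c) = -216*k*(474 + c))
H = 19884595 (H = -216*(-579)*(474 - 315) + (-3 - 618 - 2*(-20)) = -216*(-579)*159 + (-3 - 618 + 40) = 19885176 - 581 = 19884595)
1/H = 1/19884595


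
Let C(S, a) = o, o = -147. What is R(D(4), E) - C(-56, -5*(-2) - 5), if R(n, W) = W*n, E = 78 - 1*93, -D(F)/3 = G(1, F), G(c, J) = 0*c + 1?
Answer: 192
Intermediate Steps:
G(c, J) = 1 (G(c, J) = 0 + 1 = 1)
D(F) = -3 (D(F) = -3*1 = -3)
E = -15 (E = 78 - 93 = -15)
C(S, a) = -147
R(D(4), E) - C(-56, -5*(-2) - 5) = -15*(-3) - 1*(-147) = 45 + 147 = 192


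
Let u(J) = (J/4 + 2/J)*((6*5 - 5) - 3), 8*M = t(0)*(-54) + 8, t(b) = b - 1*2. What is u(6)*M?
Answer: 3509/6 ≈ 584.83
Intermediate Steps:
t(b) = -2 + b (t(b) = b - 2 = -2 + b)
M = 29/2 (M = ((-2 + 0)*(-54) + 8)/8 = (-2*(-54) + 8)/8 = (108 + 8)/8 = (1/8)*116 = 29/2 ≈ 14.500)
u(J) = 44/J + 11*J/2 (u(J) = (J*(1/4) + 2/J)*((30 - 5) - 3) = (J/4 + 2/J)*(25 - 3) = (2/J + J/4)*22 = 44/J + 11*J/2)
u(6)*M = (44/6 + (11/2)*6)*(29/2) = (44*(1/6) + 33)*(29/2) = (22/3 + 33)*(29/2) = (121/3)*(29/2) = 3509/6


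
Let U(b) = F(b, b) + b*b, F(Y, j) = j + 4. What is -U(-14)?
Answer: -186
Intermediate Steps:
F(Y, j) = 4 + j
U(b) = 4 + b + b**2 (U(b) = (4 + b) + b*b = (4 + b) + b**2 = 4 + b + b**2)
-U(-14) = -(4 - 14 + (-14)**2) = -(4 - 14 + 196) = -1*186 = -186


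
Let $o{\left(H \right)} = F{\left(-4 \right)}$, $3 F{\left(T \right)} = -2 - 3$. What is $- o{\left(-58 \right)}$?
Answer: $\frac{5}{3} \approx 1.6667$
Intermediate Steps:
$F{\left(T \right)} = - \frac{5}{3}$ ($F{\left(T \right)} = \frac{-2 - 3}{3} = \frac{1}{3} \left(-5\right) = - \frac{5}{3}$)
$o{\left(H \right)} = - \frac{5}{3}$
$- o{\left(-58 \right)} = \left(-1\right) \left(- \frac{5}{3}\right) = \frac{5}{3}$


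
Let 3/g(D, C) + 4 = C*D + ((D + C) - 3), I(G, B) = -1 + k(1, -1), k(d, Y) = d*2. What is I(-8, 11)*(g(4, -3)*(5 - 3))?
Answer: -⅓ ≈ -0.33333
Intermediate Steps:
k(d, Y) = 2*d
I(G, B) = 1 (I(G, B) = -1 + 2*1 = -1 + 2 = 1)
g(D, C) = 3/(-7 + C + D + C*D) (g(D, C) = 3/(-4 + (C*D + ((D + C) - 3))) = 3/(-4 + (C*D + ((C + D) - 3))) = 3/(-4 + (C*D + (-3 + C + D))) = 3/(-4 + (-3 + C + D + C*D)) = 3/(-7 + C + D + C*D))
I(-8, 11)*(g(4, -3)*(5 - 3)) = 1*((3/(-7 - 3 + 4 - 3*4))*(5 - 3)) = 1*((3/(-7 - 3 + 4 - 12))*2) = 1*((3/(-18))*2) = 1*((3*(-1/18))*2) = 1*(-⅙*2) = 1*(-⅓) = -⅓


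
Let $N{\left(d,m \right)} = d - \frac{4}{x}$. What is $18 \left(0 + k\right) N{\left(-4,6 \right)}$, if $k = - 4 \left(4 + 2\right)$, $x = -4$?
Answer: $1296$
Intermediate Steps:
$k = -24$ ($k = \left(-4\right) 6 = -24$)
$N{\left(d,m \right)} = 1 + d$ ($N{\left(d,m \right)} = d - \frac{4}{-4} = d - -1 = d + 1 = 1 + d$)
$18 \left(0 + k\right) N{\left(-4,6 \right)} = 18 \left(0 - 24\right) \left(1 - 4\right) = 18 \left(\left(-24\right) \left(-3\right)\right) = 18 \cdot 72 = 1296$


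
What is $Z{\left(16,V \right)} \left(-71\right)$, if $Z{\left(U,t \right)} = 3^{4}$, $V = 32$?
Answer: $-5751$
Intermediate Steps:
$Z{\left(U,t \right)} = 81$
$Z{\left(16,V \right)} \left(-71\right) = 81 \left(-71\right) = -5751$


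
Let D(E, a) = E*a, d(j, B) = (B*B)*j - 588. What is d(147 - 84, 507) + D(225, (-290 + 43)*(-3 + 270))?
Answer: 1354974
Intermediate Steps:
d(j, B) = -588 + j*B² (d(j, B) = B²*j - 588 = j*B² - 588 = -588 + j*B²)
d(147 - 84, 507) + D(225, (-290 + 43)*(-3 + 270)) = (-588 + (147 - 84)*507²) + 225*((-290 + 43)*(-3 + 270)) = (-588 + 63*257049) + 225*(-247*267) = (-588 + 16194087) + 225*(-65949) = 16193499 - 14838525 = 1354974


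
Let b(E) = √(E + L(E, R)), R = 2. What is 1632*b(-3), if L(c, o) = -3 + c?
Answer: 4896*I ≈ 4896.0*I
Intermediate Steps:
b(E) = √(-3 + 2*E) (b(E) = √(E + (-3 + E)) = √(-3 + 2*E))
1632*b(-3) = 1632*√(-3 + 2*(-3)) = 1632*√(-3 - 6) = 1632*√(-9) = 1632*(3*I) = 4896*I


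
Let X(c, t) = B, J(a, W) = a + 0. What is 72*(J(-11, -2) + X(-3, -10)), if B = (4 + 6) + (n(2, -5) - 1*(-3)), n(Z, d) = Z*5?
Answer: 864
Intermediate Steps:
n(Z, d) = 5*Z
J(a, W) = a
B = 23 (B = (4 + 6) + (5*2 - 1*(-3)) = 10 + (10 + 3) = 10 + 13 = 23)
X(c, t) = 23
72*(J(-11, -2) + X(-3, -10)) = 72*(-11 + 23) = 72*12 = 864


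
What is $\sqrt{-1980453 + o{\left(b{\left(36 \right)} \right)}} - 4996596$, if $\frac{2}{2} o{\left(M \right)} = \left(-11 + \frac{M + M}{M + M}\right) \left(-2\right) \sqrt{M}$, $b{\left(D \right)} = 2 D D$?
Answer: $-4996596 + i \sqrt{1980453 - 720 \sqrt{2}} \approx -4.9966 \cdot 10^{6} + 1406.9 i$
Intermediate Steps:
$b{\left(D \right)} = 2 D^{2}$
$o{\left(M \right)} = 20 \sqrt{M}$ ($o{\left(M \right)} = \left(-11 + \frac{M + M}{M + M}\right) \left(-2\right) \sqrt{M} = \left(-11 + \frac{2 M}{2 M}\right) \left(-2\right) \sqrt{M} = \left(-11 + 2 M \frac{1}{2 M}\right) \left(-2\right) \sqrt{M} = \left(-11 + 1\right) \left(-2\right) \sqrt{M} = \left(-10\right) \left(-2\right) \sqrt{M} = 20 \sqrt{M}$)
$\sqrt{-1980453 + o{\left(b{\left(36 \right)} \right)}} - 4996596 = \sqrt{-1980453 + 20 \sqrt{2 \cdot 36^{2}}} - 4996596 = \sqrt{-1980453 + 20 \sqrt{2 \cdot 1296}} - 4996596 = \sqrt{-1980453 + 20 \sqrt{2592}} - 4996596 = \sqrt{-1980453 + 20 \cdot 36 \sqrt{2}} - 4996596 = \sqrt{-1980453 + 720 \sqrt{2}} - 4996596 = -4996596 + \sqrt{-1980453 + 720 \sqrt{2}}$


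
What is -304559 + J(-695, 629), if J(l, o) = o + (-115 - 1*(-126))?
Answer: -303919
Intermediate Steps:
J(l, o) = 11 + o (J(l, o) = o + (-115 + 126) = o + 11 = 11 + o)
-304559 + J(-695, 629) = -304559 + (11 + 629) = -304559 + 640 = -303919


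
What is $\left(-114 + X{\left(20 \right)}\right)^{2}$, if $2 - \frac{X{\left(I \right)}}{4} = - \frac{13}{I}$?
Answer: $\frac{267289}{25} \approx 10692.0$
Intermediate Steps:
$X{\left(I \right)} = 8 + \frac{52}{I}$ ($X{\left(I \right)} = 8 - 4 \left(- \frac{13}{I}\right) = 8 + \frac{52}{I}$)
$\left(-114 + X{\left(20 \right)}\right)^{2} = \left(-114 + \left(8 + \frac{52}{20}\right)\right)^{2} = \left(-114 + \left(8 + 52 \cdot \frac{1}{20}\right)\right)^{2} = \left(-114 + \left(8 + \frac{13}{5}\right)\right)^{2} = \left(-114 + \frac{53}{5}\right)^{2} = \left(- \frac{517}{5}\right)^{2} = \frac{267289}{25}$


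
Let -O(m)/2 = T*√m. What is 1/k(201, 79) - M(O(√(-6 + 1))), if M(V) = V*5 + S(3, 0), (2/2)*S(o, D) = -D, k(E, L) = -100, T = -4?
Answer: -1/100 - 40*(-5)^(¼) ≈ -42.305 - 42.295*I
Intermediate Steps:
O(m) = 8*√m (O(m) = -(-8)*√m = 8*√m)
S(o, D) = -D
M(V) = 5*V (M(V) = V*5 - 1*0 = 5*V + 0 = 5*V)
1/k(201, 79) - M(O(√(-6 + 1))) = 1/(-100) - 5*8*√(√(-6 + 1)) = -1/100 - 5*8*√(√(-5)) = -1/100 - 5*8*√(I*√5) = -1/100 - 5*8*(5^(¼)*√I) = -1/100 - 5*8*5^(¼)*√I = -1/100 - 40*5^(¼)*√I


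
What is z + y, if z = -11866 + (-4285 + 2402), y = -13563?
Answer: -27312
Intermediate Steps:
z = -13749 (z = -11866 - 1883 = -13749)
z + y = -13749 - 13563 = -27312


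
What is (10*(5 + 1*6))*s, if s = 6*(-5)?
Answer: -3300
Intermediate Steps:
s = -30
(10*(5 + 1*6))*s = (10*(5 + 1*6))*(-30) = (10*(5 + 6))*(-30) = (10*11)*(-30) = 110*(-30) = -3300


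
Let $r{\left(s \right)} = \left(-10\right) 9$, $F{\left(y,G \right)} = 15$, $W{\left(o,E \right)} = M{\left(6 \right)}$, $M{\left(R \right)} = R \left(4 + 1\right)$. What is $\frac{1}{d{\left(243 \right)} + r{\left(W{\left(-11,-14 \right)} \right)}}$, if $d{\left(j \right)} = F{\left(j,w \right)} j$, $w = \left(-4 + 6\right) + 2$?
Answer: $\frac{1}{3555} \approx 0.00028129$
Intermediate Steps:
$M{\left(R \right)} = 5 R$ ($M{\left(R \right)} = R 5 = 5 R$)
$w = 4$ ($w = 2 + 2 = 4$)
$W{\left(o,E \right)} = 30$ ($W{\left(o,E \right)} = 5 \cdot 6 = 30$)
$d{\left(j \right)} = 15 j$
$r{\left(s \right)} = -90$
$\frac{1}{d{\left(243 \right)} + r{\left(W{\left(-11,-14 \right)} \right)}} = \frac{1}{15 \cdot 243 - 90} = \frac{1}{3645 - 90} = \frac{1}{3555}$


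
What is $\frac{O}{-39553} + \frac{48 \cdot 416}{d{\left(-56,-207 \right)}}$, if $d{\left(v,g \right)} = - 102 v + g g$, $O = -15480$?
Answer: $\frac{513839528}{640244411} \approx 0.80257$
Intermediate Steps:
$d{\left(v,g \right)} = g^{2} - 102 v$ ($d{\left(v,g \right)} = - 102 v + g^{2} = g^{2} - 102 v$)
$\frac{O}{-39553} + \frac{48 \cdot 416}{d{\left(-56,-207 \right)}} = - \frac{15480}{-39553} + \frac{48 \cdot 416}{\left(-207\right)^{2} - -5712} = \left(-15480\right) \left(- \frac{1}{39553}\right) + \frac{19968}{42849 + 5712} = \frac{15480}{39553} + \frac{19968}{48561} = \frac{15480}{39553} + 19968 \cdot \frac{1}{48561} = \frac{15480}{39553} + \frac{6656}{16187} = \frac{513839528}{640244411}$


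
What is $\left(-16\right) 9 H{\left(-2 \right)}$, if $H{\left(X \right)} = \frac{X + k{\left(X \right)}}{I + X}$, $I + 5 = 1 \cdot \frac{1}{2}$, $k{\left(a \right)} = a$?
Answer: $- \frac{1152}{13} \approx -88.615$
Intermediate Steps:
$I = - \frac{9}{2}$ ($I = -5 + 1 \cdot \frac{1}{2} = -5 + \frac{1}{2} = - \frac{9}{2} \approx -4.5$)
$H{\left(X \right)} = \frac{2 X}{- \frac{9}{2} + X}$ ($H{\left(X \right)} = \frac{X + X}{- \frac{9}{2} + X} = \frac{2 X}{- \frac{9}{2} + X}$)
$\left(-16\right) 9 H{\left(-2 \right)} = \left(-16\right) 9 \cdot 4 \left(-2\right) \frac{1}{-9 + 2 \left(-2\right)} = - 144 \cdot 4 \left(-2\right) \frac{1}{-9 - 4} = - 144 \cdot 4 \left(-2\right) \frac{1}{-13} = - 144 \cdot 4 \left(-2\right) \left(- \frac{1}{13}\right) = \left(-144\right) \frac{8}{13} = - \frac{1152}{13}$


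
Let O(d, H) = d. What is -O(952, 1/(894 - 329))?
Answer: -952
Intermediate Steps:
-O(952, 1/(894 - 329)) = -1*952 = -952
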